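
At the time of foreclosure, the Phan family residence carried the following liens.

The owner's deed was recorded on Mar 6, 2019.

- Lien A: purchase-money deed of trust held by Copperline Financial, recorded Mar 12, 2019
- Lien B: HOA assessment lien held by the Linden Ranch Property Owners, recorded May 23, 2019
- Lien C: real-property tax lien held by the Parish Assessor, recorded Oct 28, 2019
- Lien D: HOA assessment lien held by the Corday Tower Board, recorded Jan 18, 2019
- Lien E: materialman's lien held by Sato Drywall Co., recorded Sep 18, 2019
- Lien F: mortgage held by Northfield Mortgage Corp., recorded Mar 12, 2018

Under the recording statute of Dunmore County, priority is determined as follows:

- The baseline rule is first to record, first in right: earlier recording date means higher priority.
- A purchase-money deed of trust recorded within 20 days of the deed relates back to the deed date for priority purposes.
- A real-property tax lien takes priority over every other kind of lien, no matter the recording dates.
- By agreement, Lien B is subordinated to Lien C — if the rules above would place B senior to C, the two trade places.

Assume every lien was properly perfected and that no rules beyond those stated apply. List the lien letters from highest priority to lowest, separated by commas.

C, F, D, A, B, E

Adjusting effective dates: A's effective date is the deed date, Mar 6, 2019.
As a real-property tax lien, C is senior to every other lien.
Ordering the rest by effective date: F (Mar 12, 2018), D (Jan 18, 2019), A (Mar 6, 2019), B (May 23, 2019), E (Sep 18, 2019).
B is already junior to C, so the subordination agreement changes nothing.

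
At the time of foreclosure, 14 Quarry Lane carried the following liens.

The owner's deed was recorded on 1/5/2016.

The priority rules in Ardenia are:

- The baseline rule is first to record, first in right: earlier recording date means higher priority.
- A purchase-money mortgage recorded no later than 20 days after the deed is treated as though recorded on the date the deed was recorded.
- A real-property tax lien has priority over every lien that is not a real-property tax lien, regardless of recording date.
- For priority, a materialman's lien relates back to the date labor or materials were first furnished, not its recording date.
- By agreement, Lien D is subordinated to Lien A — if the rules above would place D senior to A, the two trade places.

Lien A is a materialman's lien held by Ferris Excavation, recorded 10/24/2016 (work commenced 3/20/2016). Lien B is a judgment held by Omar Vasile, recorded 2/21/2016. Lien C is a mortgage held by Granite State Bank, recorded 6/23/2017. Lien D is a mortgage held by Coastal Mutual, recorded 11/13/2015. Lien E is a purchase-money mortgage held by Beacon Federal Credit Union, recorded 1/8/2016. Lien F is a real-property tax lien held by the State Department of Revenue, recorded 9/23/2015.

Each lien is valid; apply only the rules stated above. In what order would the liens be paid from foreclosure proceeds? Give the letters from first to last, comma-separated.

Adjusting effective dates: A's effective date is 3/20/2016, when work began; E was recorded within the 20-day window, so its effective date is the deed date 1/5/2016.
As a real-property tax lien, F is senior to every other lien.
Ordering the rest by effective date: D (11/13/2015), E (1/5/2016), B (2/21/2016), A (3/20/2016), C (6/23/2017).
D is senior to A before the subordination, so the two trade places.

F, A, E, B, D, C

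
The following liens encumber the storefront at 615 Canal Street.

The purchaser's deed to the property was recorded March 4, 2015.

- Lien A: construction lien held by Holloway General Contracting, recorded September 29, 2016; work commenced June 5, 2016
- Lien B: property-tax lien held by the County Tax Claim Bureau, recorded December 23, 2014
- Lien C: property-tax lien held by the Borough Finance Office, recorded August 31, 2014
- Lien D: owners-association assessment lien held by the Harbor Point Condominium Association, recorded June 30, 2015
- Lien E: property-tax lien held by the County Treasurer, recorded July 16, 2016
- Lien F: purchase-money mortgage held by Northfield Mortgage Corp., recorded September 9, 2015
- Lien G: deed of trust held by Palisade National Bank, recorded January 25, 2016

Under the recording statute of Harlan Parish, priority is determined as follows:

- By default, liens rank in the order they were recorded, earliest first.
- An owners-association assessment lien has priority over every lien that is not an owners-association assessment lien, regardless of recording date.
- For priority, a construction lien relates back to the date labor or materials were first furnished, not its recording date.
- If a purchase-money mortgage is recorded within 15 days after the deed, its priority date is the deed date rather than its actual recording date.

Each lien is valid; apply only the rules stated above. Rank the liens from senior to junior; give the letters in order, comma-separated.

First, effective dates: A is treated as recorded June 5, 2016, the work-commencement date; F was recorded 189 days after the deed — beyond 15 days — so no relation-back applies.
As an owners-association assessment lien, D is senior to every other lien.
Remaining liens by effective date: C (August 31, 2014), B (December 23, 2014), F (September 9, 2015), G (January 25, 2016), A (June 5, 2016), E (July 16, 2016).

D, C, B, F, G, A, E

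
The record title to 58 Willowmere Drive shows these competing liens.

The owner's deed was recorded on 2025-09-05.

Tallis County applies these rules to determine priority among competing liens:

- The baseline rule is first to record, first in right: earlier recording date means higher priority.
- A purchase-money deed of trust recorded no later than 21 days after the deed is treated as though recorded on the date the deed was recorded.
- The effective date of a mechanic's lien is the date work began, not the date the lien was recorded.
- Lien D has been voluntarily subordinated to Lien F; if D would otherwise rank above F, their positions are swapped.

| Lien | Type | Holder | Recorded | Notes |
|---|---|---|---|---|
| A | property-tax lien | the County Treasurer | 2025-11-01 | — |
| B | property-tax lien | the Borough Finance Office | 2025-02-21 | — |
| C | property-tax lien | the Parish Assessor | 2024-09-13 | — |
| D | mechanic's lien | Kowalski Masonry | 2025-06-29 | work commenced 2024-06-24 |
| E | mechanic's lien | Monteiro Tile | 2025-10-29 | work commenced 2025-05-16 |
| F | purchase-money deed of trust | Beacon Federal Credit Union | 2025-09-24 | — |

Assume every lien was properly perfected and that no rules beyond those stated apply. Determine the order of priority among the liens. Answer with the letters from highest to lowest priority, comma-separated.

First, effective dates: D relates back to 2024-06-24 (work commenced); E is treated as recorded 2025-05-16, the work-commencement date; F relates back to the deed date 2025-09-05.
Ordering by effective date: D (2024-06-24), C (2024-09-13), B (2025-02-21), E (2025-05-16), F (2025-09-05), A (2025-11-01).
D would otherwise be senior to F, so under the subordination agreement D and F exchange positions.

F, C, B, E, D, A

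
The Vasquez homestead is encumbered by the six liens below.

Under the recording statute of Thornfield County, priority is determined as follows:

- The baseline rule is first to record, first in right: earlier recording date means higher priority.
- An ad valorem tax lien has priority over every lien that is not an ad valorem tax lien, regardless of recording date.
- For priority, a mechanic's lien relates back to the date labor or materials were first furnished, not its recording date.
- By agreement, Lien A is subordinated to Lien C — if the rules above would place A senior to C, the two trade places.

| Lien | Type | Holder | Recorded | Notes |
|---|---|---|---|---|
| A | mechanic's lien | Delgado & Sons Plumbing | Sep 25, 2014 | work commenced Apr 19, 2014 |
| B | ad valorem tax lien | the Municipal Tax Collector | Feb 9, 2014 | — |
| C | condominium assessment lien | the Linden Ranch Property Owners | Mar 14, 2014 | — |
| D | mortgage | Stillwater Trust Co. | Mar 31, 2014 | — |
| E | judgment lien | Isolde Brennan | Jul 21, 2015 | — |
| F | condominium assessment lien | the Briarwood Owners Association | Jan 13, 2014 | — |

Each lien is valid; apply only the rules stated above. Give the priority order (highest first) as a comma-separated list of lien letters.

Adjusting effective dates: A's effective date is Apr 19, 2014, when work began.
B is an ad valorem tax lien, so it outranks all other liens regardless of date.
Ordering the rest by effective date: F (Jan 13, 2014), C (Mar 14, 2014), D (Mar 31, 2014), A (Apr 19, 2014), E (Jul 21, 2015).
A already ranks below C; the subordination has no effect.

B, F, C, D, A, E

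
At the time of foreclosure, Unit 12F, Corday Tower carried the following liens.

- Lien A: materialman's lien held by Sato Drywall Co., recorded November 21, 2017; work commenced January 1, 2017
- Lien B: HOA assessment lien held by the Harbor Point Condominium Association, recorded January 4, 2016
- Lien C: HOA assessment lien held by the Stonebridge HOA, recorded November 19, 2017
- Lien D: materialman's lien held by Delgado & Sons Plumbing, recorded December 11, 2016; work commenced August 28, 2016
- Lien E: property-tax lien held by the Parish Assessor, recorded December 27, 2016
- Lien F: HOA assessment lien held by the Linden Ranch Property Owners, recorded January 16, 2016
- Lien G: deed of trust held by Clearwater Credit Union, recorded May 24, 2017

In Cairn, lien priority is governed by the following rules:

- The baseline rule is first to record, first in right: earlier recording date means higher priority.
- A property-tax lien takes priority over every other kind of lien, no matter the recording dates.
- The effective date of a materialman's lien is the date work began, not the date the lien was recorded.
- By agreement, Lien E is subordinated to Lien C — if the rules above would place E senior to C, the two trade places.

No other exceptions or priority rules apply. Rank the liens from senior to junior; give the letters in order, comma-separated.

First, effective dates: A's effective date is January 1, 2017, when work began; D's effective date is August 28, 2016, when work began.
E is a property-tax lien, so it outranks all other liens regardless of date.
Remaining liens by effective date: B (January 4, 2016), F (January 16, 2016), D (August 28, 2016), A (January 1, 2017), G (May 24, 2017), C (November 19, 2017).
E would otherwise be senior to C, so under the subordination agreement E and C exchange positions.

C, B, F, D, A, G, E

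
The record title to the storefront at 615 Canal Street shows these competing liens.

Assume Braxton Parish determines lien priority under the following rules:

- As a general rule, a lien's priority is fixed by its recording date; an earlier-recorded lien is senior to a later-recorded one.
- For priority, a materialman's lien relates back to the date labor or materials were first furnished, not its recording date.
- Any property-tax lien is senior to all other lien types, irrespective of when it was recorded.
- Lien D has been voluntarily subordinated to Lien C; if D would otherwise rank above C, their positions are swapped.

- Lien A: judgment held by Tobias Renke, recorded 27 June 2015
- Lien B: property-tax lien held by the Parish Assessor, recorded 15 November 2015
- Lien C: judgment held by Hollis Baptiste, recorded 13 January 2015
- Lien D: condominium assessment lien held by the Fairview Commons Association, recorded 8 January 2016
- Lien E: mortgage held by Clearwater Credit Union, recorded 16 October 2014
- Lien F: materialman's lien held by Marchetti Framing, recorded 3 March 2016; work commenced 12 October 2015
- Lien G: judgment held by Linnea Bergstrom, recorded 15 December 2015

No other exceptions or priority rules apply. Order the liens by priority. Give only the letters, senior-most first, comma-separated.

Effective dates after the stated exceptions: F's effective date is 12 October 2015, when work began.
B is a property-tax lien, so it outranks all other liens regardless of date.
Remaining liens by effective date: E (16 October 2014), C (13 January 2015), A (27 June 2015), F (12 October 2015), G (15 December 2015), D (8 January 2016).
Since D is not senior to C, the subordination leaves the order unchanged.

B, E, C, A, F, G, D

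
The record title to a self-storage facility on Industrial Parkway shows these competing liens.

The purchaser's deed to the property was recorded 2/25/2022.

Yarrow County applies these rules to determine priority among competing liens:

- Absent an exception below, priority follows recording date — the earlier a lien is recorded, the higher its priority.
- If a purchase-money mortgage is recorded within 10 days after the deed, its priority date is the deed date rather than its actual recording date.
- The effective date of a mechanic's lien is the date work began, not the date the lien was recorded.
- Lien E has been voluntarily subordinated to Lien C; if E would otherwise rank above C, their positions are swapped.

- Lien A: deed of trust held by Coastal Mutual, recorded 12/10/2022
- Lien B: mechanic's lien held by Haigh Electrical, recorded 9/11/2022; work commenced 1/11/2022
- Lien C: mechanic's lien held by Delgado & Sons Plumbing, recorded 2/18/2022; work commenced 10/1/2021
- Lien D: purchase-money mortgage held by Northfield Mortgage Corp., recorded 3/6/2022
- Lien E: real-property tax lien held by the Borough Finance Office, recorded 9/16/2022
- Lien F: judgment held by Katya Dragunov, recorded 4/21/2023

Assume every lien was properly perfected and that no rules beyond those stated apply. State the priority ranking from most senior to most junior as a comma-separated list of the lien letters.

C, B, D, E, A, F

First, effective dates: B is treated as recorded 1/11/2022, the work-commencement date; C is treated as recorded 10/1/2021, the work-commencement date; D was recorded within the 10-day window, so its effective date is the deed date 2/25/2022.
Sorted by effective date: C (10/1/2021), B (1/11/2022), D (2/25/2022), E (9/16/2022), A (12/10/2022), F (4/21/2023).
E already ranks below C; the subordination has no effect.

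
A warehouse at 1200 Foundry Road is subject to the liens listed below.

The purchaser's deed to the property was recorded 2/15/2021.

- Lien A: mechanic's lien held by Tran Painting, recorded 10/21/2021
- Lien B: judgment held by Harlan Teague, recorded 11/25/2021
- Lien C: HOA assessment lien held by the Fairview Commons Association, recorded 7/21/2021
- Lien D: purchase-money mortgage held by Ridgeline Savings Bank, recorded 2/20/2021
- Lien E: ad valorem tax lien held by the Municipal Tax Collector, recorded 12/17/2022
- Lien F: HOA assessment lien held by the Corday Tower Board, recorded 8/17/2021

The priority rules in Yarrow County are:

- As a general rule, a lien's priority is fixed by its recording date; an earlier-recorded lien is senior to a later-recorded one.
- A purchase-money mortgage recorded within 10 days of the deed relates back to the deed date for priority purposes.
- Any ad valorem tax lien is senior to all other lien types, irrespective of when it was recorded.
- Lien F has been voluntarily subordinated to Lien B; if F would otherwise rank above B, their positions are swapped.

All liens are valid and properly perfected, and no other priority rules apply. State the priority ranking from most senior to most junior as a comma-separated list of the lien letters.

E, D, C, B, A, F

Effective dates: D was recorded within the 10-day window, so its effective date is the deed date 2/15/2021.
E is an ad valorem tax lien, so it outranks all other liens regardless of date.
Among the remaining liens, by effective date: D (2/15/2021), C (7/21/2021), F (8/17/2021), A (10/21/2021), B (11/25/2021).
The subordination applies — F was senior to B — so F and B swap.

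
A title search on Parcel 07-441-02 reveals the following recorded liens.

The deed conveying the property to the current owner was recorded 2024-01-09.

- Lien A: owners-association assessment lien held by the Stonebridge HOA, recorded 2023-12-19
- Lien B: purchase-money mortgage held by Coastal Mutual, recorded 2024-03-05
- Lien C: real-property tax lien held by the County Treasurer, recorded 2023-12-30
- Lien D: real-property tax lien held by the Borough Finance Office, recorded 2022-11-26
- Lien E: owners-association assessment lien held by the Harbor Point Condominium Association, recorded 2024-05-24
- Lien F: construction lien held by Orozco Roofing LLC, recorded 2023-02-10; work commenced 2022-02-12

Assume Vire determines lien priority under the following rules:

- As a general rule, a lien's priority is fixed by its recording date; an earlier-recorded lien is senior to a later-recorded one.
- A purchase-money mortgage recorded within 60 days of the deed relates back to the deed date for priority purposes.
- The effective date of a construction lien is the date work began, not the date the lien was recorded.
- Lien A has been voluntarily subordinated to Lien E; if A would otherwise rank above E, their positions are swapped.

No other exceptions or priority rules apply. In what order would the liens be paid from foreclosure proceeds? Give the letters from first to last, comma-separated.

F, D, E, C, B, A

First, effective dates: B was recorded within the 60-day window, so its effective date is the deed date 2024-01-09; F relates back to 2022-02-12 (work commenced).
By effective date: F (2022-02-12), D (2022-11-26), A (2023-12-19), C (2023-12-30), B (2024-01-09), E (2024-05-24).
Because A would otherwise rank above E, the subordination swaps them.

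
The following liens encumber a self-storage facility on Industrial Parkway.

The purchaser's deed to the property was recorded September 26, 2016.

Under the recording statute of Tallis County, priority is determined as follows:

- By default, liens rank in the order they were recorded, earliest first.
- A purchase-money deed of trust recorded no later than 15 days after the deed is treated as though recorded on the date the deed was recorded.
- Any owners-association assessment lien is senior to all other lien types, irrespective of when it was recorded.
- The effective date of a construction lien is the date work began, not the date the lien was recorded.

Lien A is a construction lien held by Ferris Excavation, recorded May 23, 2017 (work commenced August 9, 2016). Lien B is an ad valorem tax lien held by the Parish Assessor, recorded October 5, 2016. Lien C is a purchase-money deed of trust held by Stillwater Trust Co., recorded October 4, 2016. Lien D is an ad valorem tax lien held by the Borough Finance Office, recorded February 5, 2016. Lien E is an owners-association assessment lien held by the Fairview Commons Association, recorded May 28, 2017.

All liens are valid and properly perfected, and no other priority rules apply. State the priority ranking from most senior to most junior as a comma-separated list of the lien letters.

E, D, A, C, B

First, effective dates: A is treated as recorded August 9, 2016, the work-commencement date; C was recorded within the 15-day window, so its effective date is the deed date September 26, 2016.
E is an owners-association assessment lien and takes priority over every other lien.
Among the remaining liens, by effective date: D (February 5, 2016), A (August 9, 2016), C (September 26, 2016), B (October 5, 2016).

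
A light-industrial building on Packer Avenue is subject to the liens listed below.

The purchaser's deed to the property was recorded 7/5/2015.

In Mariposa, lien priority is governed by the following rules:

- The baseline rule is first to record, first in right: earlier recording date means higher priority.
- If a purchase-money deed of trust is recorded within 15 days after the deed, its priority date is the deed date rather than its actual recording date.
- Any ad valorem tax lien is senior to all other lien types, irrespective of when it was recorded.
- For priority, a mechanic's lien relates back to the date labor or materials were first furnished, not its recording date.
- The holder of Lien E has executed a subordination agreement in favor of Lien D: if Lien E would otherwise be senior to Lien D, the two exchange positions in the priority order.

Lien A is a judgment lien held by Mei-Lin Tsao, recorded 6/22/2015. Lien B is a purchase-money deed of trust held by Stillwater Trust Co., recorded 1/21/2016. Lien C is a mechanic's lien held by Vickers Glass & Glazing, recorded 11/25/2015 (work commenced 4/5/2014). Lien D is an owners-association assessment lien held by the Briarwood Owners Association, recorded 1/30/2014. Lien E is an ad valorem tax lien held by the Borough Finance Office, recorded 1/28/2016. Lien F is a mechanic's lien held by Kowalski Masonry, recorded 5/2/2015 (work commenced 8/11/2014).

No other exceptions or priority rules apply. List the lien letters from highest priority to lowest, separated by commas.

Adjusting effective dates: B was recorded 200 days after the deed, outside the 15-day window, so it keeps its recording date; C relates back to 4/5/2014 (work commenced); F's effective date is 8/11/2014, when work began.
E is an ad valorem tax lien and takes priority over every other lien.
The other liens, earliest effective date first: D (1/30/2014), C (4/5/2014), F (8/11/2014), A (6/22/2015), B (1/21/2016).
E would otherwise be senior to D, so under the subordination agreement E and D exchange positions.

D, E, C, F, A, B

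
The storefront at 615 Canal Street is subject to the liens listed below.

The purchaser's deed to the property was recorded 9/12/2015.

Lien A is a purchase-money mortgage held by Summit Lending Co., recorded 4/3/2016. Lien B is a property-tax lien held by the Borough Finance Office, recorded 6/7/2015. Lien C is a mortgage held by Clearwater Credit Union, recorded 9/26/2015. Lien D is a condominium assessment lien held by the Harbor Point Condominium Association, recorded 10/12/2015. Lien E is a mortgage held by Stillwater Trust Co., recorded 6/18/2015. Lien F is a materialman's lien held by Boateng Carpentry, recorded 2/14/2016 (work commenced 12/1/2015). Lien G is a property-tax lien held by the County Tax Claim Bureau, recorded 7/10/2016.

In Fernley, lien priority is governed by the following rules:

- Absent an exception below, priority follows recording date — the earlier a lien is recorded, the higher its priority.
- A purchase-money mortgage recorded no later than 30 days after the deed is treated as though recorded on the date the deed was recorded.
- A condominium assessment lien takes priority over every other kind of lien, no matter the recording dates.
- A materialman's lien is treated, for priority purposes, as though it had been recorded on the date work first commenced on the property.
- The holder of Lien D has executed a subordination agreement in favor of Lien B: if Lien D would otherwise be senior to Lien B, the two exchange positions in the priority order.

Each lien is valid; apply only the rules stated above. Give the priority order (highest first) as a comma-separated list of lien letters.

B, D, E, C, F, A, G

Adjusting effective dates: A was recorded 204 days after the deed — beyond 30 days — so no relation-back applies; F's effective date is 12/1/2015, when work began.
D, as a condominium assessment lien, has superpriority and ranks first.
Among the remaining liens, by effective date: B (6/7/2015), E (6/18/2015), C (9/26/2015), F (12/1/2015), A (4/3/2016), G (7/10/2016).
D is senior to B before the subordination, so the two trade places.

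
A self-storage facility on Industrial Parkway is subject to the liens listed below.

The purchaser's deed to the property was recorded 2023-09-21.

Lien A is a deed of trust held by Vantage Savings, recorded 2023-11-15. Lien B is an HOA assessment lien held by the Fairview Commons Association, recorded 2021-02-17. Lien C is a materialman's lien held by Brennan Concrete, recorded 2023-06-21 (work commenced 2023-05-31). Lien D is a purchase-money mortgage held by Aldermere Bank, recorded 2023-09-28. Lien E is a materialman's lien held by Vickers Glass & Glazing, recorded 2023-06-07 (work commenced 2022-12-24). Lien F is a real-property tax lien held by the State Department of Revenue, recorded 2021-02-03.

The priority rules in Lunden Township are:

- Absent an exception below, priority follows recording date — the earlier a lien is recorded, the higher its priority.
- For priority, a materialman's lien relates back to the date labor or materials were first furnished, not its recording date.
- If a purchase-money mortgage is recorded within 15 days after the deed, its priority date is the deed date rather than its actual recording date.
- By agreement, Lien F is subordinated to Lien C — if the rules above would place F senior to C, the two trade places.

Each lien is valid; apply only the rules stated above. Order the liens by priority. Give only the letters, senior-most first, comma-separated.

C, B, E, F, D, A

First, effective dates: C relates back to 2023-05-31 (work commenced); D was recorded within the 15-day window, so its effective date is the deed date 2023-09-21; E's effective date is 2022-12-24, when work began.
By effective date: F (2021-02-03), B (2021-02-17), E (2022-12-24), C (2023-05-31), D (2023-09-21), A (2023-11-15).
F would otherwise be senior to C, so under the subordination agreement F and C exchange positions.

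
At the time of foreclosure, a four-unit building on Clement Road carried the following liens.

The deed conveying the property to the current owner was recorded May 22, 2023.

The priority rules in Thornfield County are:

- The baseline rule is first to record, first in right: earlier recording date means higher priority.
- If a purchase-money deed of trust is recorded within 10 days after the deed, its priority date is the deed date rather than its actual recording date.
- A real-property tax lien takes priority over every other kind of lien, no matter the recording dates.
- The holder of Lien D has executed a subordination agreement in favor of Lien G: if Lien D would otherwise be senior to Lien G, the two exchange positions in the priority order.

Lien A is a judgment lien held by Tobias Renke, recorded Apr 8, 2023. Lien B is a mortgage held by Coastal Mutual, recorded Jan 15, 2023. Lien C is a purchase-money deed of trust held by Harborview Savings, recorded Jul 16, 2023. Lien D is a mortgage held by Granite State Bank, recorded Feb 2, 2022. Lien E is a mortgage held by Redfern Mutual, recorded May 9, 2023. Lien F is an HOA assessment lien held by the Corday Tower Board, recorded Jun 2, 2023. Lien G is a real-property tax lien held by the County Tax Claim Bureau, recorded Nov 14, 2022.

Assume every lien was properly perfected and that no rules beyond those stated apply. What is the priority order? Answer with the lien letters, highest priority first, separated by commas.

G, D, B, A, E, F, C

First, effective dates: C was recorded 55 days after the deed — beyond 10 days — so no relation-back applies.
G, as a real-property tax lien, has superpriority and ranks first.
Ordering the rest by effective date: D (Feb 2, 2022), B (Jan 15, 2023), A (Apr 8, 2023), E (May 9, 2023), F (Jun 2, 2023), C (Jul 16, 2023).
D is already junior to G, so the subordination agreement changes nothing.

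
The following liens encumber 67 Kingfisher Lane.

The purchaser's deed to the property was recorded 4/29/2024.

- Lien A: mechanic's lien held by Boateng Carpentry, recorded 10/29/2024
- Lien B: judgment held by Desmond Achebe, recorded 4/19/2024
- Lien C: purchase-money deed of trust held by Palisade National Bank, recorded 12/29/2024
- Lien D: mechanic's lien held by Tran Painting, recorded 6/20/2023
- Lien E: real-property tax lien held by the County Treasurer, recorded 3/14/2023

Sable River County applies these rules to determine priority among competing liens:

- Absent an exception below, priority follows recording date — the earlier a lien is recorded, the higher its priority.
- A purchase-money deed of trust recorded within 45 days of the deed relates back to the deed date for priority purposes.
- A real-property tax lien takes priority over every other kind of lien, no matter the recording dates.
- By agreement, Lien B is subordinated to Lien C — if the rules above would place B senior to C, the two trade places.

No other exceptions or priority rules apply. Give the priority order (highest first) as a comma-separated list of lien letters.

E, D, C, A, B

Effective dates: C missed the 45-day window (244 days after the deed), so its recording date stands.
E is a real-property tax lien and takes priority over every other lien.
Remaining liens by effective date: D (6/20/2023), B (4/19/2024), A (10/29/2024), C (12/29/2024).
B would otherwise be senior to C, so under the subordination agreement B and C exchange positions.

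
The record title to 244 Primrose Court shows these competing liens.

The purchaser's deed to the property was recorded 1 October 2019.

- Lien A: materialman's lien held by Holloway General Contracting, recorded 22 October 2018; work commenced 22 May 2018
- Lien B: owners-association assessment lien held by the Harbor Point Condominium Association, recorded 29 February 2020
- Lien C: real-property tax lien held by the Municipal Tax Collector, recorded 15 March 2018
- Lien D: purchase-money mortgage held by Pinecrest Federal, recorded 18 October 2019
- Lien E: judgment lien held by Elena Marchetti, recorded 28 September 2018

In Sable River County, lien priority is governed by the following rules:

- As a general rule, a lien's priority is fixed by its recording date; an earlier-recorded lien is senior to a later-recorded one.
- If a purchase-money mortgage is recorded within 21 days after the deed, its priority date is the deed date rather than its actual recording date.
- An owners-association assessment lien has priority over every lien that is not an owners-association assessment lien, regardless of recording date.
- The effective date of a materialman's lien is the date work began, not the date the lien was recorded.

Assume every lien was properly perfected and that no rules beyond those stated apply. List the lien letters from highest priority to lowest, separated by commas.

B, C, A, E, D

Effective dates: A is treated as recorded 22 May 2018, the work-commencement date; D relates back to the deed date 1 October 2019.
As an owners-association assessment lien, B is senior to every other lien.
The other liens, earliest effective date first: C (15 March 2018), A (22 May 2018), E (28 September 2018), D (1 October 2019).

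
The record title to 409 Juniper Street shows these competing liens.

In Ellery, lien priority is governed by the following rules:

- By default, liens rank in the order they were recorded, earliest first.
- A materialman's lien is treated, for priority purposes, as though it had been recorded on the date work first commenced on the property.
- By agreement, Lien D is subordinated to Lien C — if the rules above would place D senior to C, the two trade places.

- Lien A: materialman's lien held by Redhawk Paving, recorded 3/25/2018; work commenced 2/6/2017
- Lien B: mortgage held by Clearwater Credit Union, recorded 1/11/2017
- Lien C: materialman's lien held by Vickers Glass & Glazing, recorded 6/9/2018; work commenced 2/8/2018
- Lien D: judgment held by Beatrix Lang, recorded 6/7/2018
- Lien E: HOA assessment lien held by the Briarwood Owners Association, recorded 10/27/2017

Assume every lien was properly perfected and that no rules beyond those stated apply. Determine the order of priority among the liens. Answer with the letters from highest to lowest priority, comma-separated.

Effective dates: A's effective date is 2/6/2017, when work began; C relates back to 2/8/2018 (work commenced).
By effective date: B (1/11/2017), A (2/6/2017), E (10/27/2017), C (2/8/2018), D (6/7/2018).
D is already junior to C, so the subordination agreement changes nothing.

B, A, E, C, D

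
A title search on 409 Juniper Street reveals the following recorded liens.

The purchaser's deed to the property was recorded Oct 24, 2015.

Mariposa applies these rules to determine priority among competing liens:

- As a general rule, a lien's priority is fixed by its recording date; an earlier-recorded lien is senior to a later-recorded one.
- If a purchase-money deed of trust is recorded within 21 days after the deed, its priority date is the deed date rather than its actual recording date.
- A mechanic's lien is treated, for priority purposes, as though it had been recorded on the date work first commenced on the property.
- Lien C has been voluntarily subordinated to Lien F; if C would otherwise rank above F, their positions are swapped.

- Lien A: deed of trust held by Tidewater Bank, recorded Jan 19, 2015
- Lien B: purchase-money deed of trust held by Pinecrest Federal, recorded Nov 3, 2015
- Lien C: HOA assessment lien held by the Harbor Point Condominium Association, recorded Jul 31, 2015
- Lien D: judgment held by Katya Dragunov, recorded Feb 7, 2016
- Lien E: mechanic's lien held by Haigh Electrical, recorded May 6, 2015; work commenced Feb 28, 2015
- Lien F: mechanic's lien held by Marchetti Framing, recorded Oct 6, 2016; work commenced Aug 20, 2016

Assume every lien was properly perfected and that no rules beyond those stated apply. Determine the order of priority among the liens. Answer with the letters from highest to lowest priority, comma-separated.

A, E, F, B, D, C

Effective dates: B relates back to the deed date Oct 24, 2015; E is treated as recorded Feb 28, 2015, the work-commencement date; F relates back to Aug 20, 2016 (work commenced).
Sorted by effective date: A (Jan 19, 2015), E (Feb 28, 2015), C (Jul 31, 2015), B (Oct 24, 2015), D (Feb 7, 2016), F (Aug 20, 2016).
C is senior to F before the subordination, so the two trade places.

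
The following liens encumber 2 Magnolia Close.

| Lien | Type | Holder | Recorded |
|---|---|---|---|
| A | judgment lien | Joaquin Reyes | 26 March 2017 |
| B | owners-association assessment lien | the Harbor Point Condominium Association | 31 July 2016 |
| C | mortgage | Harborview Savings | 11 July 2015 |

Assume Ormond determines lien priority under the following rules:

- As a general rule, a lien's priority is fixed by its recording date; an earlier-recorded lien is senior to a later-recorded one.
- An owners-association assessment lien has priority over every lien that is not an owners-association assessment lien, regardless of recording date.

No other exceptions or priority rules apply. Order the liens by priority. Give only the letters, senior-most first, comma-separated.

B, C, A

As an owners-association assessment lien, B is senior to every other lien.
The other liens, earliest effective date first: C (11 July 2015), A (26 March 2017).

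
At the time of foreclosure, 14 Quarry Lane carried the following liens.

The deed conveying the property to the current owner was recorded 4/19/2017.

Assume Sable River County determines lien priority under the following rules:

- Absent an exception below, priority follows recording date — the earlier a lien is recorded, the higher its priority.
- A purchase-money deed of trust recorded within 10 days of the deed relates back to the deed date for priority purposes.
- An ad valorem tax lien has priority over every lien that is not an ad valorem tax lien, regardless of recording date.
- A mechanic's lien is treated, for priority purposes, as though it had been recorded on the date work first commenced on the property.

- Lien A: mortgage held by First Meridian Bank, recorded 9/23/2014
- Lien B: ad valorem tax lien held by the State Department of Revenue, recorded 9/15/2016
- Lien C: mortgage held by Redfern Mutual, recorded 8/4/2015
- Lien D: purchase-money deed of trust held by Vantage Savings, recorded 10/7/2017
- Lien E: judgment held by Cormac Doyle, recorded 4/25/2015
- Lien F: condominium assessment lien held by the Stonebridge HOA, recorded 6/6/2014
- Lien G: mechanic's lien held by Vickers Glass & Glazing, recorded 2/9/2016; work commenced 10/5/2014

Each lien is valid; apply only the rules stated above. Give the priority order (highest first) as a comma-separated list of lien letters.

First, effective dates: D was recorded 171 days after the deed, outside the 10-day window, so it keeps its recording date; G relates back to 10/5/2014 (work commenced).
As an ad valorem tax lien, B is senior to every other lien.
Ordering the rest by effective date: F (6/6/2014), A (9/23/2014), G (10/5/2014), E (4/25/2015), C (8/4/2015), D (10/7/2017).

B, F, A, G, E, C, D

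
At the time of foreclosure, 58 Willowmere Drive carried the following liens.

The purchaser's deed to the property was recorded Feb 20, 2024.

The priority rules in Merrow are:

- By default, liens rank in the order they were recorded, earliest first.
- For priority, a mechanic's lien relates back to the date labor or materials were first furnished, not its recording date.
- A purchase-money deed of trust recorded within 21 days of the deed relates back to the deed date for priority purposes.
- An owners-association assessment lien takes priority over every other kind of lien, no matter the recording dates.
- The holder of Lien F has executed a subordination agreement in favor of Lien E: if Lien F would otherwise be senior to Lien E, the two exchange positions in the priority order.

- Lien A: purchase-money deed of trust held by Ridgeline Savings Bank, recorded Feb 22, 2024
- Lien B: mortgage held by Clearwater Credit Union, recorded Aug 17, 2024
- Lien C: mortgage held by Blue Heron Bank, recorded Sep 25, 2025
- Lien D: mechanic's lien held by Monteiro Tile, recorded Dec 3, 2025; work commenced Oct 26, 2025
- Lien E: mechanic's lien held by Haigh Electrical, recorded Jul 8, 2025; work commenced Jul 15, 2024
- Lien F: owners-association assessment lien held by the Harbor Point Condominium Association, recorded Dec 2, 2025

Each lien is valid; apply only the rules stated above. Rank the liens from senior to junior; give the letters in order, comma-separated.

First, effective dates: A relates back to the deed date Feb 20, 2024; D is treated as recorded Oct 26, 2025, the work-commencement date; E is treated as recorded Jul 15, 2024, the work-commencement date.
As an owners-association assessment lien, F is senior to every other lien.
Remaining liens by effective date: A (Feb 20, 2024), E (Jul 15, 2024), B (Aug 17, 2024), C (Sep 25, 2025), D (Oct 26, 2025).
The subordination applies — F was senior to E — so F and E swap.

E, A, F, B, C, D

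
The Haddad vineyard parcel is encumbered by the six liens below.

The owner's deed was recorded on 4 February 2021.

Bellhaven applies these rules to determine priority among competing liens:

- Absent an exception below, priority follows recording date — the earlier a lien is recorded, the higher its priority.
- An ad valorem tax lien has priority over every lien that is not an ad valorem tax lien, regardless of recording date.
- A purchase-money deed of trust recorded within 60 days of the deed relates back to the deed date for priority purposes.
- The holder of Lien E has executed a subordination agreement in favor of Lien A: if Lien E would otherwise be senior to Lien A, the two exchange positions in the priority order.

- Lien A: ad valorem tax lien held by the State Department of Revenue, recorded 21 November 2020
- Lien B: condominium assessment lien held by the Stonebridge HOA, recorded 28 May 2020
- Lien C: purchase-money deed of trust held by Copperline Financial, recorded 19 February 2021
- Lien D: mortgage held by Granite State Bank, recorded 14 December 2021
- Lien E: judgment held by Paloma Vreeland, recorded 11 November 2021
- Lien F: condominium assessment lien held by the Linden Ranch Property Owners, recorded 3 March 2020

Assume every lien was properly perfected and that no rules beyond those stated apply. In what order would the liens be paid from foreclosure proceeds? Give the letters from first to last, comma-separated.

A, F, B, C, E, D

Adjusting effective dates: C was recorded within the 60-day window, so its effective date is the deed date 4 February 2021.
A is an ad valorem tax lien and takes priority over every other lien.
Remaining liens by effective date: F (3 March 2020), B (28 May 2020), C (4 February 2021), E (11 November 2021), D (14 December 2021).
Since E is not senior to A, the subordination leaves the order unchanged.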